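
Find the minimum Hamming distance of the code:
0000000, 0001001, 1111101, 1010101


Comparing all pairs, minimum distance: 2
Can detect 1 errors, correct 0 errors

2


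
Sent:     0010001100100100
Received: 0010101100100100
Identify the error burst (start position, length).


XOR: 0000100000000000

Burst at position 4, length 1


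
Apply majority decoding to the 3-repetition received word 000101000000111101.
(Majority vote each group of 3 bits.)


Groups: 000, 101, 000, 000, 111, 101
Majority votes: 010011

010011


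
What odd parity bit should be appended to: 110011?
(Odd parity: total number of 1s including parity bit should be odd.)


Number of 1s in data: 4
Parity bit: 1

1


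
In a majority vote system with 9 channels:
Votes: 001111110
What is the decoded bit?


Ones: 6 out of 9
Threshold: 5

1 (6/9 voted 1)


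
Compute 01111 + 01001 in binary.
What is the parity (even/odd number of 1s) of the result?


01111 = 15
01001 = 9
Sum = 24 = 11000
1s count = 2

even parity (2 ones in 11000)


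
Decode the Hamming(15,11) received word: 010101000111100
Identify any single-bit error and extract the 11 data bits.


Syndrome = 0: no error detected

Data: 00100111100 (no errors)


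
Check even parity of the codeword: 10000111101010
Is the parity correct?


Number of 1s: 7

No, parity error (7 ones)


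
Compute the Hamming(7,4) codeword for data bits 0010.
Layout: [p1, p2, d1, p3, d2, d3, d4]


Parity bits: p1=0, p2=1, p3=1

0101010


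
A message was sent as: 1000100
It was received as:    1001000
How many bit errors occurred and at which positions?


XOR: 0001100

2 error(s) at position(s): 3, 4


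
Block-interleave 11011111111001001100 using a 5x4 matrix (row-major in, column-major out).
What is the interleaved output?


Matrix:
  1101
  1111
  1110
  0100
  1100
Read columns: 11101111110110011000

11101111110110011000


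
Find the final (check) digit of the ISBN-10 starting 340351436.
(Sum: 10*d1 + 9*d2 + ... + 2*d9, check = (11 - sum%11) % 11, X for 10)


Weighted sum: 159
159 mod 11 = 5

Check digit: 6


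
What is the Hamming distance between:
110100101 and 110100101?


XOR: 000000000
Count of 1s: 0

0


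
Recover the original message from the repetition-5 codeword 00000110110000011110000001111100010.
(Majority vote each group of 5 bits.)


Groups: 00000, 11011, 00000, 11110, 00000, 11111, 00010
Majority votes: 0101010

0101010


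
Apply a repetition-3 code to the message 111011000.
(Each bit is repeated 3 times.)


Each bit -> 3 copies

111111111000111111000000000


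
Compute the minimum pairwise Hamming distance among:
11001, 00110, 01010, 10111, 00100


Comparing all pairs, minimum distance: 1
Can detect 0 errors, correct 0 errors

1


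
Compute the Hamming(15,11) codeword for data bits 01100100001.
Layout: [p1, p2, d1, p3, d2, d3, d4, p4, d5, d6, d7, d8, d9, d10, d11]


Parity bits: p1=0, p2=1, p3=1, p4=0

010111000100001


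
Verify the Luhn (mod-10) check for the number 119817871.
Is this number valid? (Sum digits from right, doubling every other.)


Luhn sum = 39
39 mod 10 = 9

Invalid (Luhn sum mod 10 = 9)


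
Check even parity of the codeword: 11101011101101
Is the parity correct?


Number of 1s: 10

Yes, parity is correct (10 ones)


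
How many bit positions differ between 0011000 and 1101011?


XOR: 1110011
Count of 1s: 5

5


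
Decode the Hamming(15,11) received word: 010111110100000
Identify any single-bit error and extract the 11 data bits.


Syndrome = 0: no error detected

Data: 01110100000 (no errors)


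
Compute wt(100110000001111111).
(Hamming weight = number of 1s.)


Counting 1s in 100110000001111111

10


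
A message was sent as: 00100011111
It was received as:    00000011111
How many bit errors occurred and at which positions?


XOR: 00100000000

1 error(s) at position(s): 2


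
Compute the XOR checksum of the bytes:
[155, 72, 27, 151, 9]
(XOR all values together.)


XOR chain: 155 ^ 72 ^ 27 ^ 151 ^ 9 = 86

86


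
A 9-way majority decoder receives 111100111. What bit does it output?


Ones: 7 out of 9
Threshold: 5

1 (7/9 voted 1)


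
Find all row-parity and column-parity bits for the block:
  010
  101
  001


Row parities: 101
Column parities: 110

Row P: 101, Col P: 110, Corner: 0


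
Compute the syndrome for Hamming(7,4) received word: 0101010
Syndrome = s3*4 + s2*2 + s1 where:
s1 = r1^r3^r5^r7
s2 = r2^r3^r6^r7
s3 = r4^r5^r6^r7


s1=0, s2=0, s3=0

Syndrome = 0 (no error)


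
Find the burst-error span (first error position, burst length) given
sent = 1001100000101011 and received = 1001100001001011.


XOR: 0000000001100000

Burst at position 9, length 2


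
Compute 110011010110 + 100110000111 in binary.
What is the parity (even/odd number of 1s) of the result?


110011010110 = 3286
100110000111 = 2439
Sum = 5725 = 1011001011101
1s count = 8

even parity (8 ones in 1011001011101)


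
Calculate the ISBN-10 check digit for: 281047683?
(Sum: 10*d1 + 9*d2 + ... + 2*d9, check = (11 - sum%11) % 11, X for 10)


Weighted sum: 213
213 mod 11 = 4

Check digit: 7


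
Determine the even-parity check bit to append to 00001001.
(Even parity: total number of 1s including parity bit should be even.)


Number of 1s in data: 2
Parity bit: 0

0


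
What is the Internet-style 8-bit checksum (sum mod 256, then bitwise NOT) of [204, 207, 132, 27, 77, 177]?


Sum = 824 mod 256 = 56
Complement = 199

199


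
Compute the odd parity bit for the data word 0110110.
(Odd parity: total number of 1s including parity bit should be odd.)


Number of 1s in data: 4
Parity bit: 1

1


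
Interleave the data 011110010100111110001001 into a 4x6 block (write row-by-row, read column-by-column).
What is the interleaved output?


Matrix:
  011110
  010100
  111110
  001001
Read columns: 001011101011111010100001

001011101011111010100001


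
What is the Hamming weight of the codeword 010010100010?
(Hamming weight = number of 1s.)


Counting 1s in 010010100010

4


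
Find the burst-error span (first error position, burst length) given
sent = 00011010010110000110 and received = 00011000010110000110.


XOR: 00000010000000000000

Burst at position 6, length 1


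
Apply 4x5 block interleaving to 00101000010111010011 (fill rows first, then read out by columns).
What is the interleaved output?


Matrix:
  00101
  00001
  01110
  10011
Read columns: 00010010101000111101

00010010101000111101


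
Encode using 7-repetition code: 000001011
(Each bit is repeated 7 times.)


Each bit -> 7 copies

000000000000000000000000000000000001111111000000011111111111111


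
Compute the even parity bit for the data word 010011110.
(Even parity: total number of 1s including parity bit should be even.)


Number of 1s in data: 5
Parity bit: 1

1


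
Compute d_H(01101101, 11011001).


XOR: 10110100
Count of 1s: 4

4


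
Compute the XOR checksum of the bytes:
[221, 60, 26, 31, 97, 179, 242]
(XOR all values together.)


XOR chain: 221 ^ 60 ^ 26 ^ 31 ^ 97 ^ 179 ^ 242 = 196

196


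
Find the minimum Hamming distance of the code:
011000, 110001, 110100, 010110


Comparing all pairs, minimum distance: 2
Can detect 1 errors, correct 0 errors

2


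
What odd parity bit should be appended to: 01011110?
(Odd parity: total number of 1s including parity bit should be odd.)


Number of 1s in data: 5
Parity bit: 0

0


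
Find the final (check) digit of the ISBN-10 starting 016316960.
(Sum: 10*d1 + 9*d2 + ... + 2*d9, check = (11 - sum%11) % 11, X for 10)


Weighted sum: 168
168 mod 11 = 3

Check digit: 8


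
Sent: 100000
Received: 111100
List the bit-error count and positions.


XOR: 011100

3 error(s) at position(s): 1, 2, 3


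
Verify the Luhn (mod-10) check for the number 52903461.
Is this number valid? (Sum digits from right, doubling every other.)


Luhn sum = 26
26 mod 10 = 6

Invalid (Luhn sum mod 10 = 6)


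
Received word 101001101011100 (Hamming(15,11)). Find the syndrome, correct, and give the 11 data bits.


Syndrome = 0: no error detected

Data: 10111011100 (no errors)


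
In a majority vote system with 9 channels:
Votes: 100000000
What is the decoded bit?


Ones: 1 out of 9
Threshold: 5

0 (1/9 voted 1)


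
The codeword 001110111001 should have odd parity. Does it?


Number of 1s: 7

Yes, parity is correct (7 ones)


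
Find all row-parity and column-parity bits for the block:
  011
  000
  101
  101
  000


Row parities: 00000
Column parities: 011

Row P: 00000, Col P: 011, Corner: 0


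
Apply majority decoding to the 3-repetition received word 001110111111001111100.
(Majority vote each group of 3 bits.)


Groups: 001, 110, 111, 111, 001, 111, 100
Majority votes: 0111010

0111010


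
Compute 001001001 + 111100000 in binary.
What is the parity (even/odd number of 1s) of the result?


001001001 = 73
111100000 = 480
Sum = 553 = 1000101001
1s count = 4

even parity (4 ones in 1000101001)


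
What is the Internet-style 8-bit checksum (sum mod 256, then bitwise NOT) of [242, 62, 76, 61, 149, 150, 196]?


Sum = 936 mod 256 = 168
Complement = 87

87


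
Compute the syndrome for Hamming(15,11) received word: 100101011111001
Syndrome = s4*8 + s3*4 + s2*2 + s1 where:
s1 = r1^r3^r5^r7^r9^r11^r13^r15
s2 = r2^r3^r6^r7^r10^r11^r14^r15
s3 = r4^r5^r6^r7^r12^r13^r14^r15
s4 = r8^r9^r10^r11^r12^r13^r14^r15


s1=0, s2=0, s3=0, s4=0

Syndrome = 0 (no error)


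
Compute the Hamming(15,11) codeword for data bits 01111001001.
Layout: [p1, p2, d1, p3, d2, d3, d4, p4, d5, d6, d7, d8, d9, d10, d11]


Parity bits: p1=0, p2=1, p3=1, p4=1

010111111001001


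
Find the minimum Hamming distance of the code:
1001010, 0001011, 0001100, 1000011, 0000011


Comparing all pairs, minimum distance: 1
Can detect 0 errors, correct 0 errors

1


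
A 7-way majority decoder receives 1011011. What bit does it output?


Ones: 5 out of 7
Threshold: 4

1 (5/7 voted 1)


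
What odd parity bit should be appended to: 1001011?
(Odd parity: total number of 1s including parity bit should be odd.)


Number of 1s in data: 4
Parity bit: 1

1


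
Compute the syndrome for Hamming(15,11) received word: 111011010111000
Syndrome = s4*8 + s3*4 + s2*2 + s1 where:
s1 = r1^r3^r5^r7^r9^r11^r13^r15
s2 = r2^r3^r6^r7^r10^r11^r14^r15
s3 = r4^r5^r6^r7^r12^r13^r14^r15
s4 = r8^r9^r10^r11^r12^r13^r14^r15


s1=0, s2=1, s3=1, s4=0

Syndrome = 6 (error at position 6)


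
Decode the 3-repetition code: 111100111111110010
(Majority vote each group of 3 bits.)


Groups: 111, 100, 111, 111, 110, 010
Majority votes: 101110

101110


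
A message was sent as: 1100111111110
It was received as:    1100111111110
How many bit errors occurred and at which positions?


XOR: 0000000000000

0 errors (received matches sent)


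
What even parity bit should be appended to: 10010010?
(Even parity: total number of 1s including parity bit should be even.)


Number of 1s in data: 3
Parity bit: 1

1


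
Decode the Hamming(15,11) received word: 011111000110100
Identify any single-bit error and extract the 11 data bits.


Syndrome = 10: error at position 10

Data: 11100010100 (corrected bit 10)


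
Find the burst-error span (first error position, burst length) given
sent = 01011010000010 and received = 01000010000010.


XOR: 00011000000000

Burst at position 3, length 2


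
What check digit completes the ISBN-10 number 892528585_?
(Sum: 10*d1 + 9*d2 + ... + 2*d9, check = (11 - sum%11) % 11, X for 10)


Weighted sum: 318
318 mod 11 = 10

Check digit: 1


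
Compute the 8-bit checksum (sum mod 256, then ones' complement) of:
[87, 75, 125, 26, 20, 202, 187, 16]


Sum = 738 mod 256 = 226
Complement = 29

29


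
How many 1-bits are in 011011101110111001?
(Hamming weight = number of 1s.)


Counting 1s in 011011101110111001

12


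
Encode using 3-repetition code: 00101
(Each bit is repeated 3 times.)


Each bit -> 3 copies

000000111000111


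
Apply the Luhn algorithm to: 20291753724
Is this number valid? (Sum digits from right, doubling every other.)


Luhn sum = 45
45 mod 10 = 5

Invalid (Luhn sum mod 10 = 5)


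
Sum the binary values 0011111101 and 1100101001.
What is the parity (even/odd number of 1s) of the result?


0011111101 = 253
1100101001 = 809
Sum = 1062 = 10000100110
1s count = 4

even parity (4 ones in 10000100110)


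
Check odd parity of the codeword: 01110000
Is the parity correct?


Number of 1s: 3

Yes, parity is correct (3 ones)


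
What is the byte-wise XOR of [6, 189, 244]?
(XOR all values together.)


XOR chain: 6 ^ 189 ^ 244 = 79

79


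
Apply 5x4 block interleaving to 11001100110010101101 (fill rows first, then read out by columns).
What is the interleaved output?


Matrix:
  1100
  1100
  1100
  1010
  1101
Read columns: 11111111010001000001

11111111010001000001


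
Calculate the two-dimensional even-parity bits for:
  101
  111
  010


Row parities: 011
Column parities: 000

Row P: 011, Col P: 000, Corner: 0


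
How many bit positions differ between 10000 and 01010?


XOR: 11010
Count of 1s: 3

3


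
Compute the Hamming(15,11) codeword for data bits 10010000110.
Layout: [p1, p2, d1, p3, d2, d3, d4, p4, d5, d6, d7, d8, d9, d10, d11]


Parity bits: p1=1, p2=1, p3=1, p4=0

111100100000110


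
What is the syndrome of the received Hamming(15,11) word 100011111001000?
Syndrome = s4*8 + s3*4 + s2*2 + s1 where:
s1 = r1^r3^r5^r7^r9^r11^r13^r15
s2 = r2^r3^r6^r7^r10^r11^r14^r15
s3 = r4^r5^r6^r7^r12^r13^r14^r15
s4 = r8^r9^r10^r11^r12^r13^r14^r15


s1=0, s2=0, s3=0, s4=1

Syndrome = 8 (error at position 8)


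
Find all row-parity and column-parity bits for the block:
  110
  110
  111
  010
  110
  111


Row parities: 001101
Column parities: 100

Row P: 001101, Col P: 100, Corner: 1


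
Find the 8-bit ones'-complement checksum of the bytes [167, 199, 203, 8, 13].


Sum = 590 mod 256 = 78
Complement = 177

177


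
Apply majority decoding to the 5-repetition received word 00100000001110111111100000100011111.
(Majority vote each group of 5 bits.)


Groups: 00100, 00000, 11101, 11111, 10000, 01000, 11111
Majority votes: 0011001

0011001


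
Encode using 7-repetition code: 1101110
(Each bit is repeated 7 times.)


Each bit -> 7 copies

1111111111111100000001111111111111111111110000000


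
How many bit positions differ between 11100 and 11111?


XOR: 00011
Count of 1s: 2

2


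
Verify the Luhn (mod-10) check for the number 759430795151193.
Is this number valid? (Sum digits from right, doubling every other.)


Luhn sum = 71
71 mod 10 = 1

Invalid (Luhn sum mod 10 = 1)


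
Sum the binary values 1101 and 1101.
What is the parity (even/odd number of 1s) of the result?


1101 = 13
1101 = 13
Sum = 26 = 11010
1s count = 3

odd parity (3 ones in 11010)


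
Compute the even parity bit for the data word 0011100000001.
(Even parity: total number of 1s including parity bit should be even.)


Number of 1s in data: 4
Parity bit: 0

0


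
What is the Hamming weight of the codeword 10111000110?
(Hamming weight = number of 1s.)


Counting 1s in 10111000110

6


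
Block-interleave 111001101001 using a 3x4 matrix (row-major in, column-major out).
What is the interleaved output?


Matrix:
  1110
  0110
  1001
Read columns: 101110110001

101110110001


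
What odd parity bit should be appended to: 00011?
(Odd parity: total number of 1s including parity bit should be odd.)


Number of 1s in data: 2
Parity bit: 1

1


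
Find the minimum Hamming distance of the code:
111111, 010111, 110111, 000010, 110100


Comparing all pairs, minimum distance: 1
Can detect 0 errors, correct 0 errors

1


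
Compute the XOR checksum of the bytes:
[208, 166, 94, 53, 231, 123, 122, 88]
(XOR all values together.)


XOR chain: 208 ^ 166 ^ 94 ^ 53 ^ 231 ^ 123 ^ 122 ^ 88 = 163

163


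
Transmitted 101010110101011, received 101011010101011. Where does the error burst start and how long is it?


XOR: 000001100000000

Burst at position 5, length 2


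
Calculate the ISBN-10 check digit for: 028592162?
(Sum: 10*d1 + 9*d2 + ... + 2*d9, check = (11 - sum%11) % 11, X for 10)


Weighted sum: 207
207 mod 11 = 9

Check digit: 2


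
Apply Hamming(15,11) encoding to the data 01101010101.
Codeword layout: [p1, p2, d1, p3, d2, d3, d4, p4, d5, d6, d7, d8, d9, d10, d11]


Parity bits: p1=1, p2=1, p3=0, p4=0

110011001010101


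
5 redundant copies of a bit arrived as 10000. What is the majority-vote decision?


Ones: 1 out of 5
Threshold: 3

0 (1/5 voted 1)


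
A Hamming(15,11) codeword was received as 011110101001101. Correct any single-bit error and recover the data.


Syndrome = 0: no error detected

Data: 11011001101 (no errors)


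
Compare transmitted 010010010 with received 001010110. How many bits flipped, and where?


XOR: 011000100

3 error(s) at position(s): 1, 2, 6


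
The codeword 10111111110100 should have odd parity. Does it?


Number of 1s: 10

No, parity error (10 ones)


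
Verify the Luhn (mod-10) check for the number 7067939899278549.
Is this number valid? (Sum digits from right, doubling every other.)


Luhn sum = 102
102 mod 10 = 2

Invalid (Luhn sum mod 10 = 2)


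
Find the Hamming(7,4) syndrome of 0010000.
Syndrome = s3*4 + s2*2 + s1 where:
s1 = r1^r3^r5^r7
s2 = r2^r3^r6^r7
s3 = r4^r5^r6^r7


s1=1, s2=1, s3=0

Syndrome = 3 (error at position 3)


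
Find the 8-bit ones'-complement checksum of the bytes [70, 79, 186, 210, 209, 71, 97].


Sum = 922 mod 256 = 154
Complement = 101

101


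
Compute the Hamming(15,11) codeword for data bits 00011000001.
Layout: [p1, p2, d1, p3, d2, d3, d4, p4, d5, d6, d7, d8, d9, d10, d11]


Parity bits: p1=1, p2=0, p3=0, p4=0

100000101000001


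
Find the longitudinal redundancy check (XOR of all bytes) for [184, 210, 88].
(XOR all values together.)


XOR chain: 184 ^ 210 ^ 88 = 50

50


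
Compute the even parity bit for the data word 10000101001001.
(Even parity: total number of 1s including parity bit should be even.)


Number of 1s in data: 5
Parity bit: 1

1


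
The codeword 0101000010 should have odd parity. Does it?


Number of 1s: 3

Yes, parity is correct (3 ones)


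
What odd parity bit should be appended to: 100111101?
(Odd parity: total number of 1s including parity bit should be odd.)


Number of 1s in data: 6
Parity bit: 1

1


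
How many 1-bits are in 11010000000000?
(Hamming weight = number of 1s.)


Counting 1s in 11010000000000

3


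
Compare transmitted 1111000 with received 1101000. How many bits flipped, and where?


XOR: 0010000

1 error(s) at position(s): 2


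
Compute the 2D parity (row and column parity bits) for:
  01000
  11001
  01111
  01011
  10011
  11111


Row parities: 110111
Column parities: 11001

Row P: 110111, Col P: 11001, Corner: 1


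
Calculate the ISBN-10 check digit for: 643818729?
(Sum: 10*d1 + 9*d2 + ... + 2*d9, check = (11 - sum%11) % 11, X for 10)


Weighted sum: 274
274 mod 11 = 10

Check digit: 1


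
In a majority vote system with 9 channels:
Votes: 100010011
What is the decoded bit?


Ones: 4 out of 9
Threshold: 5

0 (4/9 voted 1)


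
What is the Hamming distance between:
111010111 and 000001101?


XOR: 111011010
Count of 1s: 6

6


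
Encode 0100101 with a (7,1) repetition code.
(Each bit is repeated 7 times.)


Each bit -> 7 copies

0000000111111100000000000000111111100000001111111


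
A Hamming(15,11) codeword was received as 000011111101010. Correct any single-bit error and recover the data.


Syndrome = 13: error at position 13

Data: 01111101110 (corrected bit 13)


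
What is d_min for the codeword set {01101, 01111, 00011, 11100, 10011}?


Comparing all pairs, minimum distance: 1
Can detect 0 errors, correct 0 errors

1


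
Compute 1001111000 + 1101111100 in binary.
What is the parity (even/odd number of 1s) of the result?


1001111000 = 632
1101111100 = 892
Sum = 1524 = 10111110100
1s count = 7

odd parity (7 ones in 10111110100)


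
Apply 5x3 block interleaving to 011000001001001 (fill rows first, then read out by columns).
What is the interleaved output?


Matrix:
  011
  000
  001
  001
  001
Read columns: 000001000010111

000001000010111


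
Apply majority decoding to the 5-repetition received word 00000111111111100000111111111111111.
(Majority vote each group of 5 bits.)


Groups: 00000, 11111, 11111, 00000, 11111, 11111, 11111
Majority votes: 0110111

0110111


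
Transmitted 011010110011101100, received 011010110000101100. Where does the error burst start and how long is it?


XOR: 000000000011000000

Burst at position 10, length 2


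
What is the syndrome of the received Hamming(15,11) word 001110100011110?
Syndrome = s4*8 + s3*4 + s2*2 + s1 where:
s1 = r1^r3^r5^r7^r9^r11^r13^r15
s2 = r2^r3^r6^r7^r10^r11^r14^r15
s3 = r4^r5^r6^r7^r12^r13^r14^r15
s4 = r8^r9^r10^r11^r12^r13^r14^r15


s1=1, s2=0, s3=0, s4=0

Syndrome = 1 (error at position 1)


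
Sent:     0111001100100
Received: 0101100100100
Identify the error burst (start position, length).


XOR: 0010101000000

Burst at position 2, length 5


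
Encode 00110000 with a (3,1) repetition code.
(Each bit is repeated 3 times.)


Each bit -> 3 copies

000000111111000000000000


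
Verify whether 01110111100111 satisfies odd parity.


Number of 1s: 10

No, parity error (10 ones)


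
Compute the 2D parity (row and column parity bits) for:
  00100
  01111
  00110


Row parities: 100
Column parities: 01101

Row P: 100, Col P: 01101, Corner: 1


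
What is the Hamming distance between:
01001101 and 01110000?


XOR: 00111101
Count of 1s: 5

5


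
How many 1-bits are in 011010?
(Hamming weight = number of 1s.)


Counting 1s in 011010

3


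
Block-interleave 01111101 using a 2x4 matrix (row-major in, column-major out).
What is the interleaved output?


Matrix:
  0111
  1101
Read columns: 01111011

01111011


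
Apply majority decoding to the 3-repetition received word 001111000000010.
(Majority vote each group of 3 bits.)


Groups: 001, 111, 000, 000, 010
Majority votes: 01000

01000


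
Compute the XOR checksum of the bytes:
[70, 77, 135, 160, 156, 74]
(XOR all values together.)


XOR chain: 70 ^ 77 ^ 135 ^ 160 ^ 156 ^ 74 = 250

250


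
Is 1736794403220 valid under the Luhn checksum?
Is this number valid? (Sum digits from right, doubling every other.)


Luhn sum = 52
52 mod 10 = 2

Invalid (Luhn sum mod 10 = 2)


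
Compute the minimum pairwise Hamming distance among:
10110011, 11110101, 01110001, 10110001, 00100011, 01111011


Comparing all pairs, minimum distance: 1
Can detect 0 errors, correct 0 errors

1


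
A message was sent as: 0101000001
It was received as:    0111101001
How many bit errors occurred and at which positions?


XOR: 0010101000

3 error(s) at position(s): 2, 4, 6


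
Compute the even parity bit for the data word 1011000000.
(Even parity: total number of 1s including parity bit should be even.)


Number of 1s in data: 3
Parity bit: 1

1


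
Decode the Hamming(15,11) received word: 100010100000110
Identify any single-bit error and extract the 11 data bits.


Syndrome = 0: no error detected

Data: 01010000110 (no errors)


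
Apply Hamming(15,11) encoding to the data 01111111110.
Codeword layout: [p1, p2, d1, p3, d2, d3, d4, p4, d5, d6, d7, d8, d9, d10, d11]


Parity bits: p1=1, p2=1, p3=0, p4=0

110011101111110


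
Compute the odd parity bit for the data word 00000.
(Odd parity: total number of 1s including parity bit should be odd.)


Number of 1s in data: 0
Parity bit: 1

1


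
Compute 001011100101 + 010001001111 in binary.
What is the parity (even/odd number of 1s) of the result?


001011100101 = 741
010001001111 = 1103
Sum = 1844 = 11100110100
1s count = 6

even parity (6 ones in 11100110100)


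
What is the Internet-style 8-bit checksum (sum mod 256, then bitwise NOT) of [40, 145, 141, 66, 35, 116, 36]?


Sum = 579 mod 256 = 67
Complement = 188

188


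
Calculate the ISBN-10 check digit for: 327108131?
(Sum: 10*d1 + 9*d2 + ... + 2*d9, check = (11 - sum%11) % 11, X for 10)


Weighted sum: 166
166 mod 11 = 1

Check digit: X


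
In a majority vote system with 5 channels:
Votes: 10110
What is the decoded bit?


Ones: 3 out of 5
Threshold: 3

1 (3/5 voted 1)


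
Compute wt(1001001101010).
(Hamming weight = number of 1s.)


Counting 1s in 1001001101010

6


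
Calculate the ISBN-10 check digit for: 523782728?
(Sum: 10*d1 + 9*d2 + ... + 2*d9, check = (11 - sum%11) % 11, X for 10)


Weighted sum: 249
249 mod 11 = 7

Check digit: 4


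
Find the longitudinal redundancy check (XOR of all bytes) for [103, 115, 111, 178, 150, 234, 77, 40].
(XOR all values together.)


XOR chain: 103 ^ 115 ^ 111 ^ 178 ^ 150 ^ 234 ^ 77 ^ 40 = 208

208


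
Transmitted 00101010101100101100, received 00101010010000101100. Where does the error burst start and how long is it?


XOR: 00000000111100000000

Burst at position 8, length 4


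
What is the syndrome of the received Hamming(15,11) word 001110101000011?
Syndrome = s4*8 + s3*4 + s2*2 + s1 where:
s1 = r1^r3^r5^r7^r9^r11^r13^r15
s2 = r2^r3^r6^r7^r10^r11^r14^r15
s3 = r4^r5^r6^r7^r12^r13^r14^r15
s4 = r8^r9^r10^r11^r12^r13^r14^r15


s1=1, s2=0, s3=1, s4=1

Syndrome = 13 (error at position 13)


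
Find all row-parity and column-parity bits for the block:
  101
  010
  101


Row parities: 010
Column parities: 010

Row P: 010, Col P: 010, Corner: 1


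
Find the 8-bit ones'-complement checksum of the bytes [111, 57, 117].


Sum = 285 mod 256 = 29
Complement = 226

226


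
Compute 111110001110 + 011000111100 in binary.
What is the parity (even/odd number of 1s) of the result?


111110001110 = 3982
011000111100 = 1596
Sum = 5578 = 1010111001010
1s count = 7

odd parity (7 ones in 1010111001010)


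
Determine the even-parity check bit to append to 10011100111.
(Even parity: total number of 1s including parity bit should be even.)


Number of 1s in data: 7
Parity bit: 1

1


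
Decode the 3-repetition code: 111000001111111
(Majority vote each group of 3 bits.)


Groups: 111, 000, 001, 111, 111
Majority votes: 10011

10011


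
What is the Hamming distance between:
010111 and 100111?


XOR: 110000
Count of 1s: 2

2


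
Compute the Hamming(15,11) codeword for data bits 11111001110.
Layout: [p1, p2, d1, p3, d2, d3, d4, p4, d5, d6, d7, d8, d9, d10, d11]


Parity bits: p1=1, p2=0, p3=0, p4=0

101011101001110


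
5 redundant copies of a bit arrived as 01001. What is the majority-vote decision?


Ones: 2 out of 5
Threshold: 3

0 (2/5 voted 1)


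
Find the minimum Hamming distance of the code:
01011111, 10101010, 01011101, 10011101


Comparing all pairs, minimum distance: 1
Can detect 0 errors, correct 0 errors

1


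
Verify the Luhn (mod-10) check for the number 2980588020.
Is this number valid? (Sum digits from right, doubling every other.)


Luhn sum = 40
40 mod 10 = 0

Valid (Luhn sum mod 10 = 0)


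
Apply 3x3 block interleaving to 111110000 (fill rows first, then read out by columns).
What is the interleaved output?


Matrix:
  111
  110
  000
Read columns: 110110100

110110100


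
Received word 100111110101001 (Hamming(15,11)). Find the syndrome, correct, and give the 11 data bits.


Syndrome = 0: no error detected

Data: 01110101001 (no errors)


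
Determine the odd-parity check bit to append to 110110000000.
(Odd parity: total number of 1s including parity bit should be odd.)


Number of 1s in data: 4
Parity bit: 1

1


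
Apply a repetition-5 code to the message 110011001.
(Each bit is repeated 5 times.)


Each bit -> 5 copies

111111111100000000001111111111000000000011111


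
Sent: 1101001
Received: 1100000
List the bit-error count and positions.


XOR: 0001001

2 error(s) at position(s): 3, 6


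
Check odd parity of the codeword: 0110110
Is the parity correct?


Number of 1s: 4

No, parity error (4 ones)


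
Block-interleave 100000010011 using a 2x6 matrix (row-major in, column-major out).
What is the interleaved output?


Matrix:
  100000
  010011
Read columns: 100100000101

100100000101


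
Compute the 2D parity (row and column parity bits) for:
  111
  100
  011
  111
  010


Row parities: 11011
Column parities: 101

Row P: 11011, Col P: 101, Corner: 0


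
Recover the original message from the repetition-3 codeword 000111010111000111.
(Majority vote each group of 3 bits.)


Groups: 000, 111, 010, 111, 000, 111
Majority votes: 010101

010101


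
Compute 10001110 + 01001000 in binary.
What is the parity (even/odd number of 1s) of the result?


10001110 = 142
01001000 = 72
Sum = 214 = 11010110
1s count = 5

odd parity (5 ones in 11010110)


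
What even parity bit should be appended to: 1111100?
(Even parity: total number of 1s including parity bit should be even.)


Number of 1s in data: 5
Parity bit: 1

1


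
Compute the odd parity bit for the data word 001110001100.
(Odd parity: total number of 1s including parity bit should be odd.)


Number of 1s in data: 5
Parity bit: 0

0


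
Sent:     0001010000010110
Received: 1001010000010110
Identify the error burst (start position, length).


XOR: 1000000000000000

Burst at position 0, length 1


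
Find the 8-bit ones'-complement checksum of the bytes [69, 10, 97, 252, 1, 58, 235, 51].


Sum = 773 mod 256 = 5
Complement = 250

250


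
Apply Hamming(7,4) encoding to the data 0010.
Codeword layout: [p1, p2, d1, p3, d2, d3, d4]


Parity bits: p1=0, p2=1, p3=1

0101010


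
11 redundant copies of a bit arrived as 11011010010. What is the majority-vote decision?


Ones: 6 out of 11
Threshold: 6

1 (6/11 voted 1)


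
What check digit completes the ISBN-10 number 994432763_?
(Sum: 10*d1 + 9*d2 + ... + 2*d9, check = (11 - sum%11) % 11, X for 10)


Weighted sum: 311
311 mod 11 = 3

Check digit: 8


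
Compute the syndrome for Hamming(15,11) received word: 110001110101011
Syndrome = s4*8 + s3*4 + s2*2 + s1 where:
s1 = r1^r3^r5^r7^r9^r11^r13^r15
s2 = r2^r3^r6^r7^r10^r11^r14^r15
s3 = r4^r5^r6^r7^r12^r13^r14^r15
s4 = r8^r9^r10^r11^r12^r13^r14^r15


s1=1, s2=0, s3=1, s4=1

Syndrome = 13 (error at position 13)


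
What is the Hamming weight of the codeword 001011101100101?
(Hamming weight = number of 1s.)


Counting 1s in 001011101100101

8


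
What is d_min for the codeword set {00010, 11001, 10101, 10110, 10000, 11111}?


Comparing all pairs, minimum distance: 2
Can detect 1 errors, correct 0 errors

2


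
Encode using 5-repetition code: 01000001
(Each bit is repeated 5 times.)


Each bit -> 5 copies

0000011111000000000000000000000000011111


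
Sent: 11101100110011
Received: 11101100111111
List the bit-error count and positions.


XOR: 00000000001100

2 error(s) at position(s): 10, 11


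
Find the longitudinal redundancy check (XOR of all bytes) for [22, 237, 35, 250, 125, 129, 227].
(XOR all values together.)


XOR chain: 22 ^ 237 ^ 35 ^ 250 ^ 125 ^ 129 ^ 227 = 61

61


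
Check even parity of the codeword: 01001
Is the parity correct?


Number of 1s: 2

Yes, parity is correct (2 ones)


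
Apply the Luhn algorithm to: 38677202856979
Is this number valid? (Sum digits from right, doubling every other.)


Luhn sum = 71
71 mod 10 = 1

Invalid (Luhn sum mod 10 = 1)


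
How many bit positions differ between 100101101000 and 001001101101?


XOR: 101100000101
Count of 1s: 5

5


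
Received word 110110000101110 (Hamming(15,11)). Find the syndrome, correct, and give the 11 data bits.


Syndrome = 7: error at position 7

Data: 01010101110 (corrected bit 7)


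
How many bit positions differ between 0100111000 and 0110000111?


XOR: 0010111111
Count of 1s: 7

7


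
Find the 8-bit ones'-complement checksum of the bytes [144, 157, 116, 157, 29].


Sum = 603 mod 256 = 91
Complement = 164

164


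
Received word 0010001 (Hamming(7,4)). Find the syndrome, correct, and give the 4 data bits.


Syndrome = 4: error at position 4

Data: 1001 (corrected bit 4)


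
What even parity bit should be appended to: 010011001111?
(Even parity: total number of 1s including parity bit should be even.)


Number of 1s in data: 7
Parity bit: 1

1


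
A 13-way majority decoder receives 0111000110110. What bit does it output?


Ones: 7 out of 13
Threshold: 7

1 (7/13 voted 1)


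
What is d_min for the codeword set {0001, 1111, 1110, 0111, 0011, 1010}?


Comparing all pairs, minimum distance: 1
Can detect 0 errors, correct 0 errors

1


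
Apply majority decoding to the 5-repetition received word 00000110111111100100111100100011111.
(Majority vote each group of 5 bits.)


Groups: 00000, 11011, 11111, 00100, 11110, 01000, 11111
Majority votes: 0110101

0110101


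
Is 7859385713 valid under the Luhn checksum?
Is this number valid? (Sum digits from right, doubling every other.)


Luhn sum = 50
50 mod 10 = 0

Valid (Luhn sum mod 10 = 0)


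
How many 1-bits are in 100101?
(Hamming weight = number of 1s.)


Counting 1s in 100101

3


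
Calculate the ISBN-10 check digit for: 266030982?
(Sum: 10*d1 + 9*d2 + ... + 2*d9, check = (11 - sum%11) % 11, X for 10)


Weighted sum: 204
204 mod 11 = 6

Check digit: 5


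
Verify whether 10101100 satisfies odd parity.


Number of 1s: 4

No, parity error (4 ones)


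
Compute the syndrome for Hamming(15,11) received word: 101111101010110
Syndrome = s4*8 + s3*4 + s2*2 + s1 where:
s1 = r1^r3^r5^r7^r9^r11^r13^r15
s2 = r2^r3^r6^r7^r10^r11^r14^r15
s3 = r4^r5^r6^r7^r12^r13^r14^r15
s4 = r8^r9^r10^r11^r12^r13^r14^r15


s1=1, s2=1, s3=0, s4=0

Syndrome = 3 (error at position 3)


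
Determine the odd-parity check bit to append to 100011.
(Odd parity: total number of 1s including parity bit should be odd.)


Number of 1s in data: 3
Parity bit: 0

0


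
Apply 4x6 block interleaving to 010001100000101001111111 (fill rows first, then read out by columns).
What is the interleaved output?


Matrix:
  010001
  100000
  101001
  111111
Read columns: 011110010011000100011011

011110010011000100011011


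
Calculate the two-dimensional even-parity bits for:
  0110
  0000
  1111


Row parities: 000
Column parities: 1001

Row P: 000, Col P: 1001, Corner: 0


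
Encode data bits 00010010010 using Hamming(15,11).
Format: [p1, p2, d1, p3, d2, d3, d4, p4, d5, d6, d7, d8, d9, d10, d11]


Parity bits: p1=0, p2=1, p3=0, p4=0

010000100010010


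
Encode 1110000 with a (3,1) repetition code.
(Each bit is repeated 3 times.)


Each bit -> 3 copies

111111111000000000000


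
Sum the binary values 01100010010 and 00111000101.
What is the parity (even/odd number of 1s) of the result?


01100010010 = 786
00111000101 = 453
Sum = 1239 = 10011010111
1s count = 7

odd parity (7 ones in 10011010111)


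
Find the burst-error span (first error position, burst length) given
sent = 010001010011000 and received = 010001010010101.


XOR: 000000000001101

Burst at position 11, length 4


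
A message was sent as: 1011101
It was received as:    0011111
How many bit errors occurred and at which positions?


XOR: 1000010

2 error(s) at position(s): 0, 5


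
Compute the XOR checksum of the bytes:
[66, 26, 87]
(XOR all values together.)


XOR chain: 66 ^ 26 ^ 87 = 15

15


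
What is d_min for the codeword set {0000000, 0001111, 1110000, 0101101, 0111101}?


Comparing all pairs, minimum distance: 1
Can detect 0 errors, correct 0 errors

1


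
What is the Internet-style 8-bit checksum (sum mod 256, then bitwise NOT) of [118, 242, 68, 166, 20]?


Sum = 614 mod 256 = 102
Complement = 153

153


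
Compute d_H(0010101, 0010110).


XOR: 0000011
Count of 1s: 2

2


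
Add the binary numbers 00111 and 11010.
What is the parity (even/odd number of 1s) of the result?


00111 = 7
11010 = 26
Sum = 33 = 100001
1s count = 2

even parity (2 ones in 100001)


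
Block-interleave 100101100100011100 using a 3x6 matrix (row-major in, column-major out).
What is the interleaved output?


Matrix:
  100101
  100100
  011100
Read columns: 110001001111000100

110001001111000100


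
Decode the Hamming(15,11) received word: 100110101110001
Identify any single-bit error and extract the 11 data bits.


Syndrome = 0: no error detected

Data: 01011110001 (no errors)


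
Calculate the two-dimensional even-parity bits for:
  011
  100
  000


Row parities: 010
Column parities: 111

Row P: 010, Col P: 111, Corner: 1


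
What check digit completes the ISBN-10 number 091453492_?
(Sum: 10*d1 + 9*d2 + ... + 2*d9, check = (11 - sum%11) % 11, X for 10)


Weighted sum: 209
209 mod 11 = 0

Check digit: 0


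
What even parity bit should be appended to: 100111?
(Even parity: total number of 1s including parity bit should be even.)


Number of 1s in data: 4
Parity bit: 0

0


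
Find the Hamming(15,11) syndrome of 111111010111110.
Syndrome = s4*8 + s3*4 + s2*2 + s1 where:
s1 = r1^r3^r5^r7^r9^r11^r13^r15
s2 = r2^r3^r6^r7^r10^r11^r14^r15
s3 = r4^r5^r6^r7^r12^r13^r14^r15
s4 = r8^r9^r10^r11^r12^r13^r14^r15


s1=1, s2=0, s3=0, s4=0

Syndrome = 1 (error at position 1)


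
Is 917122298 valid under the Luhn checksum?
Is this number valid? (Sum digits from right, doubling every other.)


Luhn sum = 45
45 mod 10 = 5

Invalid (Luhn sum mod 10 = 5)


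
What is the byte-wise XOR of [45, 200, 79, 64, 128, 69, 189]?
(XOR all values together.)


XOR chain: 45 ^ 200 ^ 79 ^ 64 ^ 128 ^ 69 ^ 189 = 146

146


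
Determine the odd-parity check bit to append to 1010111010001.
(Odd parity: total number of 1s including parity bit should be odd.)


Number of 1s in data: 7
Parity bit: 0

0


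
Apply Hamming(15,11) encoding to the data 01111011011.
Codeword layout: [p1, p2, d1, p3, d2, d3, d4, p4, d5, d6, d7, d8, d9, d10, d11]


Parity bits: p1=1, p2=1, p3=0, p4=1

110011111011011


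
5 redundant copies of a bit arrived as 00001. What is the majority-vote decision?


Ones: 1 out of 5
Threshold: 3

0 (1/5 voted 1)


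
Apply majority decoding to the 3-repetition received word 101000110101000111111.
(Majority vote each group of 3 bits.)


Groups: 101, 000, 110, 101, 000, 111, 111
Majority votes: 1011011

1011011


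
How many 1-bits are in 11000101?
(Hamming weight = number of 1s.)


Counting 1s in 11000101

4


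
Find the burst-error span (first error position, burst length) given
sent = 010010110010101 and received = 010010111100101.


XOR: 000000001110000

Burst at position 8, length 3


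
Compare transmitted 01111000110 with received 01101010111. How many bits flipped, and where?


XOR: 00010010001

3 error(s) at position(s): 3, 6, 10


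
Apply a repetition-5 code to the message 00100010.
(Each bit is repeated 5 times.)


Each bit -> 5 copies

0000000000111110000000000000001111100000


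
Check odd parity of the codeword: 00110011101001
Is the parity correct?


Number of 1s: 7

Yes, parity is correct (7 ones)


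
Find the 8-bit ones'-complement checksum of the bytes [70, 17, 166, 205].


Sum = 458 mod 256 = 202
Complement = 53

53


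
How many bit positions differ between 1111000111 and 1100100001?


XOR: 0011100110
Count of 1s: 5

5
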